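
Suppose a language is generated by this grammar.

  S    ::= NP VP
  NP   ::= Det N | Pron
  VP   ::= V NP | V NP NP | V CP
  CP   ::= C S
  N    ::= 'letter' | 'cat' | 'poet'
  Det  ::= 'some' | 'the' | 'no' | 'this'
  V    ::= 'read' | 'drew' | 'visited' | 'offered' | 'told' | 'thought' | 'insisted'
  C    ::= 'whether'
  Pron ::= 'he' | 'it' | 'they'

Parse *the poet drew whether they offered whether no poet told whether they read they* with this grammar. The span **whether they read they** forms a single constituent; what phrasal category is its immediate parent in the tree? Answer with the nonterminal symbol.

VP

[S [NP [Det the] [N poet]] [VP [V drew] [CP [C whether] [S [NP [Pron they]] [VP [V offered] [CP [C whether] [S [NP [Det no] [N poet]] [VP [V told] [CP [C whether] [S [NP [Pron they]] [VP [V read] [NP [Pron they]]]]]]]]]]]]]
The span 'whether they read they' is the CP node built by CP → C S.
Its mother is the VP built by VP → V CP.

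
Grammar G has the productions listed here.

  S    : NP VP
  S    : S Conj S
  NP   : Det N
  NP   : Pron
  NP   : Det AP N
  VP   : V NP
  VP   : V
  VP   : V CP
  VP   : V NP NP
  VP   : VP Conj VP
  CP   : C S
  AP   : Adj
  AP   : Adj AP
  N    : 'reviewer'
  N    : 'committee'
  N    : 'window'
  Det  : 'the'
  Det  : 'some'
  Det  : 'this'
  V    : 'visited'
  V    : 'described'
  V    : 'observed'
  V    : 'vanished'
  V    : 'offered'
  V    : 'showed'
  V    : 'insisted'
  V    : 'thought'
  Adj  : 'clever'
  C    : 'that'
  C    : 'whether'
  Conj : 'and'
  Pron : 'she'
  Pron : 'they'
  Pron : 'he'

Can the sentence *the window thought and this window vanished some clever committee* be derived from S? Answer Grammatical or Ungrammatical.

S
  S
    NP
      Det: the
      N: window
    VP
      V: thought
  Conj: and
  S
    NP
      Det: this
      N: window
    VP
      V: vanished
      NP
        Det: some
        AP
          Adj: clever
        N: committee
Every word is introduced by a lexical rule and the phrasal rules combine the resulting categories into a single S.

Grammatical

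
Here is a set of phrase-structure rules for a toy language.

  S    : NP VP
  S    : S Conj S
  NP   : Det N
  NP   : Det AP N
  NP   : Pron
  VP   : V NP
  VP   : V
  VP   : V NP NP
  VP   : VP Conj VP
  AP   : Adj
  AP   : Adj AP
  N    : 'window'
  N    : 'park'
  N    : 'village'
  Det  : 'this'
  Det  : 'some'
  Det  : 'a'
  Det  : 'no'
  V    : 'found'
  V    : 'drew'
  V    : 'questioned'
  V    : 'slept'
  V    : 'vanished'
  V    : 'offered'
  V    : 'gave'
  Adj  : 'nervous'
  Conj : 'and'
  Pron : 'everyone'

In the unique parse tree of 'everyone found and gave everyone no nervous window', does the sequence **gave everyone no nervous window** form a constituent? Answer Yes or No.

Yes

[S [NP [Pron everyone]] [VP [VP [V found]] [Conj and] [VP [V gave] [NP [Pron everyone]] [NP [Det no] [AP [Adj nervous]] [N window]]]]]
The words 'gave everyone no nervous window' are exhaustively dominated by a single VP node (built by VP → V NP NP), so they form a constituent.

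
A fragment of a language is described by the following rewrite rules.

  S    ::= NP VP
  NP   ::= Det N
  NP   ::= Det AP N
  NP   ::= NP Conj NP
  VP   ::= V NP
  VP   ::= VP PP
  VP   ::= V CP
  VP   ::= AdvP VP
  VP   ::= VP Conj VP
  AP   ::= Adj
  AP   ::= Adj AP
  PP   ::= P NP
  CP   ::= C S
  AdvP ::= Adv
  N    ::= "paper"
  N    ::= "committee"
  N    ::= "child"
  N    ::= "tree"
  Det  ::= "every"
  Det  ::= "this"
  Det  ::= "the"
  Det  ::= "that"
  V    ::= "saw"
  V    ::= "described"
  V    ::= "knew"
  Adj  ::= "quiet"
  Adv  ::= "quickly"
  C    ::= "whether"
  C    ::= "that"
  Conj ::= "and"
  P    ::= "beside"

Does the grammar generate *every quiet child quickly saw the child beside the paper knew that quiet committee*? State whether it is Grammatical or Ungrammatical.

Ungrammatical

For S → NP VP, the only prefix that parses as NP is 'every quiet child', but the remainder 'quickly saw the child beside the paper knew that quiet committee' is not a VP under these rules.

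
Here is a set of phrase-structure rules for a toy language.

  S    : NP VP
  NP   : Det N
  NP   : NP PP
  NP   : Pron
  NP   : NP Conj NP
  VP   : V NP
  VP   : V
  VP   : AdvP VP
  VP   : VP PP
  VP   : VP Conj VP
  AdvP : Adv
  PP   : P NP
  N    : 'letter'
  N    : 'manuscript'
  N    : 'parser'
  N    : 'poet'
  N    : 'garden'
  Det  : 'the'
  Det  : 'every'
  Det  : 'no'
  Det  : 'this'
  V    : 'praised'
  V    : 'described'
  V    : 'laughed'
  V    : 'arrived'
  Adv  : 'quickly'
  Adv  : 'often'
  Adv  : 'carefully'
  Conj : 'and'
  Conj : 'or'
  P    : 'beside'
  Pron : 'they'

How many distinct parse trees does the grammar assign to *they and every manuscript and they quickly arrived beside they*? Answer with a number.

4

Two of the 4 distinct bracketings:
[S [NP [NP [Pron they]] [Conj and] [NP [NP [Det every] [N manuscript]] [Conj and] [NP [Pron they]]]] [VP [AdvP [Adv quickly]] [VP [VP [V arrived]] [PP [P beside] [NP [Pron they]]]]]]
[S [NP [NP [Pron they]] [Conj and] [NP [NP [Det every] [N manuscript]] [Conj and] [NP [Pron they]]]] [VP [VP [AdvP [Adv quickly]] [VP [V arrived]]] [PP [P beside] [NP [Pron they]]]]]
The trees differ in how a recursive rule is bracketed over the same span.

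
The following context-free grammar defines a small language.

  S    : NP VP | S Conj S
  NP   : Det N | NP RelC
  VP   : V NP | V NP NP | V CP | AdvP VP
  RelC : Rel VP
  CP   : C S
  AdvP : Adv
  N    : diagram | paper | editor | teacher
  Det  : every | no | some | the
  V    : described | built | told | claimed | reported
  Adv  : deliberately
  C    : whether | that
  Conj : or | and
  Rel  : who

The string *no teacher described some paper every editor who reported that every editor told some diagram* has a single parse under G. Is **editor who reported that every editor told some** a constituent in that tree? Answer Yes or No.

[S [NP [Det no] [N teacher]] [VP [V described] [NP [Det some] [N paper]] [NP [NP [Det every] [N editor]] [RelC [Rel who] [VP [V reported] [CP [C that] [S [NP [Det every] [N editor]] [VP [V told] [NP [Det some] [N diagram]]]]]]]]]]
The smallest constituent containing 'editor who reported that every editor told some' is the NP spanning 'every editor who reported that every editor told some diagram'; no single node in the tree dominates exactly the given words.

No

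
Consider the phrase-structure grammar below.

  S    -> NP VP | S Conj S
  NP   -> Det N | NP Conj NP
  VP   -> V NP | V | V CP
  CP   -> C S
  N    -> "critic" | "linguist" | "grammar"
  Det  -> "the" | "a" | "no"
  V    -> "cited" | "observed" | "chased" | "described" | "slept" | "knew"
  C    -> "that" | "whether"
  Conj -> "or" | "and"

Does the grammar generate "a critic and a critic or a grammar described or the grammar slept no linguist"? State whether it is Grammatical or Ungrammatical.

Grammatical

S
  S
    NP
      NP
        Det: a
        N: critic
      Conj: and
      NP
        NP
          Det: a
          N: critic
        Conj: or
        NP
          Det: a
          N: grammar
    VP
      V: described
  Conj: or
  S
    NP
      Det: the
      N: grammar
    VP
      V: slept
      NP
        Det: no
        N: linguist
The bracketing above is licensed at every node by one of the given productions, with S at the root.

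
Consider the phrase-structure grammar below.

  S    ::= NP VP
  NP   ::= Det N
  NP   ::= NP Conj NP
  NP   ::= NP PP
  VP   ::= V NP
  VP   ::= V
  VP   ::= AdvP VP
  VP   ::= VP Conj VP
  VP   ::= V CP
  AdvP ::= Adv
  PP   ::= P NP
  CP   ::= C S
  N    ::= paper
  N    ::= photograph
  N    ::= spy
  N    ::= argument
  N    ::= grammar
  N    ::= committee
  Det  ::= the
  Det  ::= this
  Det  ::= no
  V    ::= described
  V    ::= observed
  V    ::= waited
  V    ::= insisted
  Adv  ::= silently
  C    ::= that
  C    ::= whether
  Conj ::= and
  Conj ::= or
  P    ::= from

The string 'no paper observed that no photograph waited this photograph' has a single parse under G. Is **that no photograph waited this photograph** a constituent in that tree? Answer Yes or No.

[S [NP [Det no] [N paper]] [VP [V observed] [CP [C that] [S [NP [Det no] [N photograph]] [VP [V waited] [NP [Det this] [N photograph]]]]]]]
The words 'that no photograph waited this photograph' are exhaustively dominated by a single CP node (built by CP → C S), so they form a constituent.

Yes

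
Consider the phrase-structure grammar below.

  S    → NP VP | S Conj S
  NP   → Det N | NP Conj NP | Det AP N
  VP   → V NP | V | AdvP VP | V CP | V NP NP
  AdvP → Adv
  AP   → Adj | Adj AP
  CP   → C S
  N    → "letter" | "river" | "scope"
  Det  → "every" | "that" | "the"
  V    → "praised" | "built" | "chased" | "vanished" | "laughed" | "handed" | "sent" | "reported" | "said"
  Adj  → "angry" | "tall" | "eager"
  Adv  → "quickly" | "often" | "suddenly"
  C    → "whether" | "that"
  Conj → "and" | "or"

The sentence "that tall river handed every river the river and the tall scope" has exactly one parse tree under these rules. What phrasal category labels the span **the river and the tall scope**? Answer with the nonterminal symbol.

NP

[S [NP [Det that] [AP [Adj tall]] [N river]] [VP [V handed] [NP [Det every] [N river]] [NP [NP [Det the] [N river]] [Conj and] [NP [Det the] [AP [Adj tall]] [N scope]]]]]
The span 'the river and the tall scope' is the NP node built by NP → NP Conj NP.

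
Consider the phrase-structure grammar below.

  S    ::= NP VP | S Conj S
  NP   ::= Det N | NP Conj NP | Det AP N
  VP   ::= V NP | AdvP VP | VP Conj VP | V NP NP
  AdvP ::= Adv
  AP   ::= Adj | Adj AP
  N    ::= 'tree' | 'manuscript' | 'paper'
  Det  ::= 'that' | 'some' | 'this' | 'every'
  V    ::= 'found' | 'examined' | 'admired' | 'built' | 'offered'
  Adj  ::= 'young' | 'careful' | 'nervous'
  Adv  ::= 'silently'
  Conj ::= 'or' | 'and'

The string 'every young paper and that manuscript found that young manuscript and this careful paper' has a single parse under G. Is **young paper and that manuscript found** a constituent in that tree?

No

[S [NP [NP [Det every] [AP [Adj young]] [N paper]] [Conj and] [NP [Det that] [N manuscript]]] [VP [V found] [NP [NP [Det that] [AP [Adj young]] [N manuscript]] [Conj and] [NP [Det this] [AP [Adj careful]] [N paper]]]]]
The smallest constituent containing 'young paper and that manuscript found' is the S spanning 'every young paper and that manuscript found that young manuscript and this careful paper'; no single node in the tree dominates exactly the given words.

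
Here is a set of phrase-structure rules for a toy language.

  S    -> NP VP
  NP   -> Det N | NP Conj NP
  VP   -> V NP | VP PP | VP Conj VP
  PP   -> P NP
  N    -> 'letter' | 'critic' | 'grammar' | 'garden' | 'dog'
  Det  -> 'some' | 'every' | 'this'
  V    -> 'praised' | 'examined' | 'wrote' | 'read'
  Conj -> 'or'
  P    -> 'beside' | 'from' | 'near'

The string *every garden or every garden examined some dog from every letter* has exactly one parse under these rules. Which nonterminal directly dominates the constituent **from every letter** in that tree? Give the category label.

VP

S
  NP
    NP
      Det: every
      N: garden
    Conj: or
    NP
      Det: every
      N: garden
  VP
    VP
      V: examined
      NP
        Det: some
        N: dog
    PP
      P: from
      NP
        Det: every
        N: letter
The span 'from every letter' is the PP node built by PP → P NP.
Its mother is the VP built by VP → VP PP.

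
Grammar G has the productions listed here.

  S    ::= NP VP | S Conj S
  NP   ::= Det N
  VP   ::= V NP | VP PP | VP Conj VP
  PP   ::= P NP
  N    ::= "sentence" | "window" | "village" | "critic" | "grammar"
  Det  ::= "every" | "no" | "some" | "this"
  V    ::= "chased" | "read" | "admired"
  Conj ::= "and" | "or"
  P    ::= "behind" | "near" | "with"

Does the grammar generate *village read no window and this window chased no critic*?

For S → NP VP, no prefix of the string parses as an NP. The alternative S rule S → S Conj S likewise has no satisfying split.

Ungrammatical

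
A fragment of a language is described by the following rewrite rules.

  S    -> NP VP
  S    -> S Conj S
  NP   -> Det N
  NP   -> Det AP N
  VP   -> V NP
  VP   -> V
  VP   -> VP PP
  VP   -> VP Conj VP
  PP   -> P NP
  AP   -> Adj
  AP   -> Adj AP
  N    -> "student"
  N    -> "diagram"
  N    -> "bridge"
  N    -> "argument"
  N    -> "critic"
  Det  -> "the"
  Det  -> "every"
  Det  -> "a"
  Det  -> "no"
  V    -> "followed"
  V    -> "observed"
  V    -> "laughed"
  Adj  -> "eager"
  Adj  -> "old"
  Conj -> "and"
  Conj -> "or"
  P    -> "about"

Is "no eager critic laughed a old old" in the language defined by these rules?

Ungrammatical

For S → NP VP, the only prefix that parses as NP is 'no eager critic', but the remainder 'laughed a old old' is not a VP under these rules. The alternative S rule S → S Conj S likewise has no satisfying split.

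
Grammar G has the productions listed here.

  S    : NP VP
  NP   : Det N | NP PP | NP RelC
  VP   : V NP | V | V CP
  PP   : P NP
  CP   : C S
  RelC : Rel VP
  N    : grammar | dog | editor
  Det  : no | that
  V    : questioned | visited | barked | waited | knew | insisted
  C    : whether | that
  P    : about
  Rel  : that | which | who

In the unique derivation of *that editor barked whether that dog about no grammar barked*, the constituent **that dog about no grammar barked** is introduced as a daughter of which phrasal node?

CP

S
  NP
    Det: that
    N: editor
  VP
    V: barked
    CP
      C: whether
      S
        NP
          NP
            Det: that
            N: dog
          PP
            P: about
            NP
              Det: no
              N: grammar
        VP
          V: barked
The span 'that dog about no grammar barked' is the S node built by S → NP VP.
Its mother is the CP built by CP → C S.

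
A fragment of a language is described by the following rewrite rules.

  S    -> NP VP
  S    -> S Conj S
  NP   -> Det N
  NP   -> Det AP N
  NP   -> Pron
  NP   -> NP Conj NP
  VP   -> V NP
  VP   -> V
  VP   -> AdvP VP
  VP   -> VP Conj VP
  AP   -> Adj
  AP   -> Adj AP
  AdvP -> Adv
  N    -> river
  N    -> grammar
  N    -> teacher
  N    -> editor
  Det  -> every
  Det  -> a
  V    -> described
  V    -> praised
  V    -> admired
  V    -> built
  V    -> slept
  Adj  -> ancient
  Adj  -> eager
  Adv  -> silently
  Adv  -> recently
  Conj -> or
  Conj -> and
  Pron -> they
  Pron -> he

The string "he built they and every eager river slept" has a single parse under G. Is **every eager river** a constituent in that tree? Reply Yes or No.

[S [S [NP [Pron he]] [VP [V built] [NP [Pron they]]]] [Conj and] [S [NP [Det every] [AP [Adj eager]] [N river]] [VP [V slept]]]]
The words 'every eager river' are exhaustively dominated by a single NP node (built by NP → Det AP N), so they form a constituent.

Yes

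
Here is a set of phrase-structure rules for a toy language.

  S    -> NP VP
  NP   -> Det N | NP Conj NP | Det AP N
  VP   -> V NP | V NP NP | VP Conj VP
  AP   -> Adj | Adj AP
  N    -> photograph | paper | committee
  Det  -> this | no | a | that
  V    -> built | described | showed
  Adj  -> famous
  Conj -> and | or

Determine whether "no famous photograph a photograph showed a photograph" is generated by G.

Ungrammatical

For S → NP VP, the only prefix that parses as NP is 'no famous photograph', but the remainder 'a photograph showed a photograph' is not a VP under these rules.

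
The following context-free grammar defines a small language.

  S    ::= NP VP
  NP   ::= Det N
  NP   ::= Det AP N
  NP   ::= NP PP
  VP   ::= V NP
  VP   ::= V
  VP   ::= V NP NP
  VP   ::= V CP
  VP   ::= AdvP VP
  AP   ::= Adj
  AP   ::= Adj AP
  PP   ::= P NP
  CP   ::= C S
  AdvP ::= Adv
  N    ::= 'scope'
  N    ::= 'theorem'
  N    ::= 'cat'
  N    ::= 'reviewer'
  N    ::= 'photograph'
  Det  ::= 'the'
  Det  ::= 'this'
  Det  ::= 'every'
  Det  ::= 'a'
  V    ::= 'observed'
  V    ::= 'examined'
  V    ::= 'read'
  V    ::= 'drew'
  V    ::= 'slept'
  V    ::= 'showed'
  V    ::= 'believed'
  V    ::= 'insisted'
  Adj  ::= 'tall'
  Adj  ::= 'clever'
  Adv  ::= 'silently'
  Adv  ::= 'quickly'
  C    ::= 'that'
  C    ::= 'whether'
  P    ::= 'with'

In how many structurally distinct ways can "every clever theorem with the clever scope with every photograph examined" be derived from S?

The two bracketings:
[S [NP [NP [Det every] [AP [Adj clever]] [N theorem]] [PP [P with] [NP [NP [Det the] [AP [Adj clever]] [N scope]] [PP [P with] [NP [Det every] [N photograph]]]]]] [VP [V examined]]]
[S [NP [NP [NP [Det every] [AP [Adj clever]] [N theorem]] [PP [P with] [NP [Det the] [AP [Adj clever]] [N scope]]]] [PP [P with] [NP [Det every] [N photograph]]]] [VP [V examined]]]
The trees differ in how a recursive rule is bracketed over the same span.

2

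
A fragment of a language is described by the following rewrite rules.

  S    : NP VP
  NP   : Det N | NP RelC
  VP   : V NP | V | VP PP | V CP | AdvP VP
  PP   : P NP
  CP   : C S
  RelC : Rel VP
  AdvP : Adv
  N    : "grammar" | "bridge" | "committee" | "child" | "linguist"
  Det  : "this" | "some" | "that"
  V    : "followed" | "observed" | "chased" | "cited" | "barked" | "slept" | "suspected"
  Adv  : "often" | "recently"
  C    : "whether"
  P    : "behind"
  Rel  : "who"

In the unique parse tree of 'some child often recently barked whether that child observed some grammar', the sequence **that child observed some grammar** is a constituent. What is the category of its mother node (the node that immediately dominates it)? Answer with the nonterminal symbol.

CP

S
  NP
    Det: some
    N: child
  VP
    AdvP
      Adv: often
    VP
      AdvP
        Adv: recently
      VP
        V: barked
        CP
          C: whether
          S
            NP
              Det: that
              N: child
            VP
              V: observed
              NP
                Det: some
                N: grammar
The span 'that child observed some grammar' is the S node built by S → NP VP.
Its mother is the CP built by CP → C S.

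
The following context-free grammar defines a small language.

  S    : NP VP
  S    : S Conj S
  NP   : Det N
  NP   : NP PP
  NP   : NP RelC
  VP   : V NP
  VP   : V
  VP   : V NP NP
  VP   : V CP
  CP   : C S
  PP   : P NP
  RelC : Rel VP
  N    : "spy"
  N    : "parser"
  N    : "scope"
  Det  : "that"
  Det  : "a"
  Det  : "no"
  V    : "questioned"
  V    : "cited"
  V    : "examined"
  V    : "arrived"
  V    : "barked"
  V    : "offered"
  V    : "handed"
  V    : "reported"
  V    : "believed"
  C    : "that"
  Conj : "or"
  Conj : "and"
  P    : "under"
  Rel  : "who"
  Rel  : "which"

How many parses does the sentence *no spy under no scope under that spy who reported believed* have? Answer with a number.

5

Two of the 5 distinct bracketings:
[S [NP [NP [Det no] [N spy]] [PP [P under] [NP [NP [Det no] [N scope]] [PP [P under] [NP [NP [Det that] [N spy]] [RelC [Rel who] [VP [V reported]]]]]]]] [VP [V believed]]]
[S [NP [NP [Det no] [N spy]] [PP [P under] [NP [NP [NP [Det no] [N scope]] [PP [P under] [NP [Det that] [N spy]]]] [RelC [Rel who] [VP [V reported]]]]]] [VP [V believed]]]
The trees differ in how a recursive rule is bracketed over the same span.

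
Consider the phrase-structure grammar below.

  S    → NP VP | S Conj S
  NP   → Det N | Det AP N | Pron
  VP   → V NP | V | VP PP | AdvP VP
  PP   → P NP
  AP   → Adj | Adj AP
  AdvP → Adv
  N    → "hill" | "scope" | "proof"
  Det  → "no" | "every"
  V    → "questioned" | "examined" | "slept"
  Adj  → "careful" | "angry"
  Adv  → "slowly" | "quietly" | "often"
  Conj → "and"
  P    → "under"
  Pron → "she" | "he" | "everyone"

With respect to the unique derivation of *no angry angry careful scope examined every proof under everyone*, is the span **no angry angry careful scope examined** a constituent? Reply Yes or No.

[S [NP [Det no] [AP [Adj angry] [AP [Adj angry] [AP [Adj careful]]]] [N scope]] [VP [VP [V examined] [NP [Det every] [N proof]]] [PP [P under] [NP [Pron everyone]]]]]
The smallest constituent containing 'no angry angry careful scope examined' is the S spanning 'no angry angry careful scope examined every proof under everyone'; no single node in the tree dominates exactly the given words.

No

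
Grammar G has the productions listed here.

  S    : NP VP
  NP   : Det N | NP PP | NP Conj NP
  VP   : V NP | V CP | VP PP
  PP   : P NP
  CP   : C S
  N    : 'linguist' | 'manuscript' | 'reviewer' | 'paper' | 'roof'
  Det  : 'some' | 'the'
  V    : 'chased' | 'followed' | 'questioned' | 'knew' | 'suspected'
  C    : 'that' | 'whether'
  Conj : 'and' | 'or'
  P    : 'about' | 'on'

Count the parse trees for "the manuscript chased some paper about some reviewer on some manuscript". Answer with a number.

5

Two of the 5 distinct bracketings:
[S [NP [Det the] [N manuscript]] [VP [V chased] [NP [NP [Det some] [N paper]] [PP [P about] [NP [NP [Det some] [N reviewer]] [PP [P on] [NP [Det some] [N manuscript]]]]]]]]
[S [NP [Det the] [N manuscript]] [VP [V chased] [NP [NP [NP [Det some] [N paper]] [PP [P about] [NP [Det some] [N reviewer]]]] [PP [P on] [NP [Det some] [N manuscript]]]]]]
The trees differ in how a recursive rule is bracketed over the same span.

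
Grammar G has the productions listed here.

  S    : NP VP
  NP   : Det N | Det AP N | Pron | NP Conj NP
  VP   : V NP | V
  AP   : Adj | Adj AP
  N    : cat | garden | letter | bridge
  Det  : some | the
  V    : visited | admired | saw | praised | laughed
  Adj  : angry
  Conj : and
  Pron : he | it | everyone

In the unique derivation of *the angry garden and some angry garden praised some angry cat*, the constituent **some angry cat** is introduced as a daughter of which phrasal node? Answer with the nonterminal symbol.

VP

[S [NP [NP [Det the] [AP [Adj angry]] [N garden]] [Conj and] [NP [Det some] [AP [Adj angry]] [N garden]]] [VP [V praised] [NP [Det some] [AP [Adj angry]] [N cat]]]]
The span 'some angry cat' is the NP node built by NP → Det AP N.
Its mother is the VP built by VP → V NP.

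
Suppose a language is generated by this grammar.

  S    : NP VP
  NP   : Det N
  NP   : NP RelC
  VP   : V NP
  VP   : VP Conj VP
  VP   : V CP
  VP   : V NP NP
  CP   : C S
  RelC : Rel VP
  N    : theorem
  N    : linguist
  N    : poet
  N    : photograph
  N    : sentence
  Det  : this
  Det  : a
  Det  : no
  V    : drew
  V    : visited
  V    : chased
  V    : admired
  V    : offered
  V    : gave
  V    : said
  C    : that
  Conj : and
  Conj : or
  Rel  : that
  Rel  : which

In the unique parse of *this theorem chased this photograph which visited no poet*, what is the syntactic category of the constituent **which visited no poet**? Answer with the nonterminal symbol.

RelC

S
  NP
    Det: this
    N: theorem
  VP
    V: chased
    NP
      NP
        Det: this
        N: photograph
      RelC
        Rel: which
        VP
          V: visited
          NP
            Det: no
            N: poet
The span 'which visited no poet' is the RelC node built by RelC → Rel VP.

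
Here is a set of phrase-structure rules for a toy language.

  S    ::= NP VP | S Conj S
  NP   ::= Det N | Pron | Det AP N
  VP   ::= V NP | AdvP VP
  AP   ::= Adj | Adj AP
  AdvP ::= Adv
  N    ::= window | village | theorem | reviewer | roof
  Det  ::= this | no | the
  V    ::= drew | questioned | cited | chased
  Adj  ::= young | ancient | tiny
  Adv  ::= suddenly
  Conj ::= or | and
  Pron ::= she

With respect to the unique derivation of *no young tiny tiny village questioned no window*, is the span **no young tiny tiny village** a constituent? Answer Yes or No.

[S [NP [Det no] [AP [Adj young] [AP [Adj tiny] [AP [Adj tiny]]]] [N village]] [VP [V questioned] [NP [Det no] [N window]]]]
The words 'no young tiny tiny village' are exhaustively dominated by a single NP node (built by NP → Det AP N), so they form a constituent.

Yes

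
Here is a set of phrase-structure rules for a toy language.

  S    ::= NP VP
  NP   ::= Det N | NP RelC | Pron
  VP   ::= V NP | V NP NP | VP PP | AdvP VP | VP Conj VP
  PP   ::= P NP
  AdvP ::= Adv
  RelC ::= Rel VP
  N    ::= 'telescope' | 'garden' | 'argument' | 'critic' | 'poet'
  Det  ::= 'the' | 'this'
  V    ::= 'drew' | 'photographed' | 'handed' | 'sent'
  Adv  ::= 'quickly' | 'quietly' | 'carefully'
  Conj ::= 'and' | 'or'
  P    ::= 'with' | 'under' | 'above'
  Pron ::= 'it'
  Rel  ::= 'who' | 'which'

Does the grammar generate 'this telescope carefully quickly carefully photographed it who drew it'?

S
  NP
    Det: this
    N: telescope
  VP
    AdvP
      Adv: carefully
    VP
      AdvP
        Adv: quickly
      VP
        AdvP
          Adv: carefully
        VP
          V: photographed
          NP
            NP
              Pron: it
            RelC
              Rel: who
              VP
                V: drew
                NP
                  Pron: it
The bracketing above is licensed at every node by one of the given productions, with S at the root.

Grammatical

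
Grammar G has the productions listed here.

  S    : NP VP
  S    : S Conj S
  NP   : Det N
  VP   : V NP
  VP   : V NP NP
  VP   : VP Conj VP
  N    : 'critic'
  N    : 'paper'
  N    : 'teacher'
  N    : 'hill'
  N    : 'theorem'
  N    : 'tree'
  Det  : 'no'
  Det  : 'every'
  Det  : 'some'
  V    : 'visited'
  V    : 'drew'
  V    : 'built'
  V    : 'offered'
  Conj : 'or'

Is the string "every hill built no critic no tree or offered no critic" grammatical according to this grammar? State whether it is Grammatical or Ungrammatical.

S
  NP
    Det: every
    N: hill
  VP
    VP
      V: built
      NP
        Det: no
        N: critic
      NP
        Det: no
        N: tree
    Conj: or
    VP
      V: offered
      NP
        Det: no
        N: critic
Every word is introduced by a lexical rule and the phrasal rules combine the resulting categories into a single S.

Grammatical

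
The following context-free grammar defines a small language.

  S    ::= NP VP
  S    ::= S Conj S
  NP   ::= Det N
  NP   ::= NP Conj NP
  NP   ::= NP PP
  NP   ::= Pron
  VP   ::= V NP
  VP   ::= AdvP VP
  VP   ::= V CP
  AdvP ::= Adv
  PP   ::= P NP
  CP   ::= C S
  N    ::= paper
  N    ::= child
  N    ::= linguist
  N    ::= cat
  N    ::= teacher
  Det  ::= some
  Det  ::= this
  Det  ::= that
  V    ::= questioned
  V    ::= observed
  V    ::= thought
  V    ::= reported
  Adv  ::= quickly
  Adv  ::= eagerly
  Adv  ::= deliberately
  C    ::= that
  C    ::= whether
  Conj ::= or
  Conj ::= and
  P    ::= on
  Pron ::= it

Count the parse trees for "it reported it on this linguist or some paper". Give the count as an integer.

2

The two bracketings:
[S [NP [Pron it]] [VP [V reported] [NP [NP [NP [Pron it]] [PP [P on] [NP [Det this] [N linguist]]]] [Conj or] [NP [Det some] [N paper]]]]]
[S [NP [Pron it]] [VP [V reported] [NP [NP [Pron it]] [PP [P on] [NP [NP [Det this] [N linguist]] [Conj or] [NP [Det some] [N paper]]]]]]]
The trees differ in how a recursive rule is bracketed over the same span.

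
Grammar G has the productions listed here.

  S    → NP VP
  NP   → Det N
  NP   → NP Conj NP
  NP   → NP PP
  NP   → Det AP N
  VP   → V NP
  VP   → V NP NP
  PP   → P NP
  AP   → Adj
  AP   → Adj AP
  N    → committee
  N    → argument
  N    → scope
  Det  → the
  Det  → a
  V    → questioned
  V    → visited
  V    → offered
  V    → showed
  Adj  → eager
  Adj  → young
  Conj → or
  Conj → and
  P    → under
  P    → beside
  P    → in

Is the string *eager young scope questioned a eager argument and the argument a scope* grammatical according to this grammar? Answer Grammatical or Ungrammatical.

For S → NP VP, no prefix of the string parses as an NP.

Ungrammatical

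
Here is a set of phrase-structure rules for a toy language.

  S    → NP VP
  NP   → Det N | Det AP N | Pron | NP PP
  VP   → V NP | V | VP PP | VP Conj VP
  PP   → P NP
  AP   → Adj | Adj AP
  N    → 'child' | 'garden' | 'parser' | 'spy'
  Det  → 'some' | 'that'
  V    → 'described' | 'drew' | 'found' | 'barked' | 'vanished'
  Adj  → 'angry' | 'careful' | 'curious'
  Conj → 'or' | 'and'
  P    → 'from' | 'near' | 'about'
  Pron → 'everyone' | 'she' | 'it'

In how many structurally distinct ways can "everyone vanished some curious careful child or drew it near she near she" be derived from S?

9

Two of the 9 distinct bracketings:
[S [NP [Pron everyone]] [VP [VP [VP [V vanished] [NP [Det some] [AP [Adj curious] [AP [Adj careful]]] [N child]]] [Conj or] [VP [V drew] [NP [Pron it]]]] [PP [P near] [NP [NP [Pron she]] [PP [P near] [NP [Pron she]]]]]]]
[S [NP [Pron everyone]] [VP [VP [VP [VP [V vanished] [NP [Det some] [AP [Adj curious] [AP [Adj careful]]] [N child]]] [Conj or] [VP [V drew] [NP [Pron it]]]] [PP [P near] [NP [Pron she]]]] [PP [P near] [NP [Pron she]]]]]
The difference turns on whether NP → NP PP is used at the relevant span, versus an alternative expansion of NP.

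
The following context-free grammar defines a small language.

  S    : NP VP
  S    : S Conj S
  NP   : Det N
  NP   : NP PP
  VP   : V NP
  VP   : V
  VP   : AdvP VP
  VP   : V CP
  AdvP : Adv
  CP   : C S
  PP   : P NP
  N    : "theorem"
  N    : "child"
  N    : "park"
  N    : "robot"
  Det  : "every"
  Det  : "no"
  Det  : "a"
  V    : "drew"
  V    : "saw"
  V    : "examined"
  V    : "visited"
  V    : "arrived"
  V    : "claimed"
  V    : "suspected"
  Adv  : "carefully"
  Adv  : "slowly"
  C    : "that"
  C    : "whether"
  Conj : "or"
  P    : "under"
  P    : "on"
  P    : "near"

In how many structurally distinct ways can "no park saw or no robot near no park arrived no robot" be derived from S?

1

[S [S [NP [Det no] [N park]] [VP [V saw]]] [Conj or] [S [NP [NP [Det no] [N robot]] [PP [P near] [NP [Det no] [N park]]]] [VP [V arrived] [NP [Det no] [N robot]]]]]
No rule offers an alternative attachment or grouping for any span, so this is the only derivation.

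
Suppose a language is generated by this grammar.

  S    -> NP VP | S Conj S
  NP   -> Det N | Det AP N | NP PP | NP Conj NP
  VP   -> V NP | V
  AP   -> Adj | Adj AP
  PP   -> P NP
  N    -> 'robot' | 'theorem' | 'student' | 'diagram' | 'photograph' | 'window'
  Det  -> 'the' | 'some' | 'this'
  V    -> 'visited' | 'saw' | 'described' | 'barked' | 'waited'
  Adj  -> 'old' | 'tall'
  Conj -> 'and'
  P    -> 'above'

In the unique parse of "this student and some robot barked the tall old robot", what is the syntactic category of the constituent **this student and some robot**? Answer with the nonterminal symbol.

NP

S
  NP
    NP
      Det: this
      N: student
    Conj: and
    NP
      Det: some
      N: robot
  VP
    V: barked
    NP
      Det: the
      AP
        Adj: tall
        AP
          Adj: old
      N: robot
The span 'this student and some robot' is the NP node built by NP → NP Conj NP.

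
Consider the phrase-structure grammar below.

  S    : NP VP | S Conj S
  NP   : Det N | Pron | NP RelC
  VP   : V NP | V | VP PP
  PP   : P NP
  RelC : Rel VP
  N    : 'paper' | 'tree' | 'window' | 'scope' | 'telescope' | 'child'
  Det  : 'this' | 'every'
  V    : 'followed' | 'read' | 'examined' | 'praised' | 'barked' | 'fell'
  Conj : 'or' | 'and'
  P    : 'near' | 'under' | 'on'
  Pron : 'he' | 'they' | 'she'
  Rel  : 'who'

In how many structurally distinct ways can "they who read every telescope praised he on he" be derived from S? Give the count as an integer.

1

[S [NP [NP [Pron they]] [RelC [Rel who] [VP [V read] [NP [Det every] [N telescope]]]]] [VP [VP [V praised] [NP [Pron he]]] [PP [P on] [NP [Pron he]]]]]
No rule offers an alternative attachment or grouping for any span, so this is the only derivation.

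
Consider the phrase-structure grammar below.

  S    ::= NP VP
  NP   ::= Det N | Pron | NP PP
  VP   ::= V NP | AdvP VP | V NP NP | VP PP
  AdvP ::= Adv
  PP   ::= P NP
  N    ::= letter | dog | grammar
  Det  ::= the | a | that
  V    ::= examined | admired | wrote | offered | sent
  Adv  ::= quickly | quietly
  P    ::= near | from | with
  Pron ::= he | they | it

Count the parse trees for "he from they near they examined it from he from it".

Two of the 10 distinct bracketings:
[S [NP [NP [Pron he]] [PP [P from] [NP [NP [Pron they]] [PP [P near] [NP [Pron they]]]]]] [VP [V examined] [NP [NP [Pron it]] [PP [P from] [NP [NP [Pron he]] [PP [P from] [NP [Pron it]]]]]]]]
[S [NP [NP [Pron he]] [PP [P from] [NP [NP [Pron they]] [PP [P near] [NP [Pron they]]]]]] [VP [V examined] [NP [NP [NP [Pron it]] [PP [P from] [NP [Pron he]]]] [PP [P from] [NP [Pron it]]]]]]
The trees differ in how a recursive rule is bracketed over the same span.

10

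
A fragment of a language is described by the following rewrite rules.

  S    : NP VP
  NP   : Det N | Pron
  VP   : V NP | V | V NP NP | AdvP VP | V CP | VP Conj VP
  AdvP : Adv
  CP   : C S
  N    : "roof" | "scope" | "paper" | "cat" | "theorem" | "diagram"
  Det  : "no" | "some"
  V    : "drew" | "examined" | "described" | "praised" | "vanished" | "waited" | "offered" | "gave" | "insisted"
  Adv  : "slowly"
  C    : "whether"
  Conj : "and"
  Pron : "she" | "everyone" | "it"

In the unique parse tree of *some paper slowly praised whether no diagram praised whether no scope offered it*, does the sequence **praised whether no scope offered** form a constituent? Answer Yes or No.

No

[S [NP [Det some] [N paper]] [VP [AdvP [Adv slowly]] [VP [V praised] [CP [C whether] [S [NP [Det no] [N diagram]] [VP [V praised] [CP [C whether] [S [NP [Det no] [N scope]] [VP [V offered] [NP [Pron it]]]]]]]]]]]
The smallest constituent containing 'praised whether no scope offered' is the VP spanning 'praised whether no scope offered it'; no single node in the tree dominates exactly the given words.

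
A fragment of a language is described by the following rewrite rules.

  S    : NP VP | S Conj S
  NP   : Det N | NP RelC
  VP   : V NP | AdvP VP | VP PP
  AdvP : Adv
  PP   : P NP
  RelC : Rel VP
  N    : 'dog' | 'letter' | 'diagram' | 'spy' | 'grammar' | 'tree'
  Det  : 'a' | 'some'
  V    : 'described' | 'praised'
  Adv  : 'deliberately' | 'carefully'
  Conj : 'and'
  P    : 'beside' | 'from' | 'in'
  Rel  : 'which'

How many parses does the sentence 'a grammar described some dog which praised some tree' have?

1

[S [NP [Det a] [N grammar]] [VP [V described] [NP [NP [Det some] [N dog]] [RelC [Rel which] [VP [V praised] [NP [Det some] [N tree]]]]]]]
No rule offers an alternative attachment or grouping for any span, so this is the only derivation.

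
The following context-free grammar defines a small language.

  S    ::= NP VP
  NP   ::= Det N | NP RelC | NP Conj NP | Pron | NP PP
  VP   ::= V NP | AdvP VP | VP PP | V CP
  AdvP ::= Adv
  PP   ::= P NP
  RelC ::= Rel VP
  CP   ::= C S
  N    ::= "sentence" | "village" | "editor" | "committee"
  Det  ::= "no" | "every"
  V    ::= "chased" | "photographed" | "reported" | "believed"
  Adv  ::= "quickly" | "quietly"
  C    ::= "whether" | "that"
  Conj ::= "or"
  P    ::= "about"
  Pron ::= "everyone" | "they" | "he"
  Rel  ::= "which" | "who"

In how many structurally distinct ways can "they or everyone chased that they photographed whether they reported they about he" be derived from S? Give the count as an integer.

4

Two of the 4 distinct bracketings:
[S [NP [NP [Pron they]] [Conj or] [NP [Pron everyone]]] [VP [VP [V chased] [CP [C that] [S [NP [Pron they]] [VP [V photographed] [CP [C whether] [S [NP [Pron they]] [VP [V reported] [NP [Pron they]]]]]]]]] [PP [P about] [NP [Pron he]]]]]
[S [NP [NP [Pron they]] [Conj or] [NP [Pron everyone]]] [VP [V chased] [CP [C that] [S [NP [Pron they]] [VP [VP [V photographed] [CP [C whether] [S [NP [Pron they]] [VP [V reported] [NP [Pron they]]]]]] [PP [P about] [NP [Pron he]]]]]]]]
The trees differ in how a recursive rule is bracketed over the same span.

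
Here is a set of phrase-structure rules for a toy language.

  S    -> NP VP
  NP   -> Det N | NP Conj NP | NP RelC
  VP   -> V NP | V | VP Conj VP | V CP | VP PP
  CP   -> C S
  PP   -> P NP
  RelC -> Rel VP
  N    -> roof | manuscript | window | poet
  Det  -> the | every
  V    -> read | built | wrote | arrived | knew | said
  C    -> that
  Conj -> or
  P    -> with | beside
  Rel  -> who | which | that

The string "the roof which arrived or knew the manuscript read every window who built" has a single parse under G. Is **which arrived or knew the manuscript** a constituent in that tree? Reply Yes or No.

[S [NP [NP [Det the] [N roof]] [RelC [Rel which] [VP [VP [V arrived]] [Conj or] [VP [V knew] [NP [Det the] [N manuscript]]]]]] [VP [V read] [NP [NP [Det every] [N window]] [RelC [Rel who] [VP [V built]]]]]]
The words 'which arrived or knew the manuscript' are exhaustively dominated by a single RelC node (built by RelC → Rel VP), so they form a constituent.

Yes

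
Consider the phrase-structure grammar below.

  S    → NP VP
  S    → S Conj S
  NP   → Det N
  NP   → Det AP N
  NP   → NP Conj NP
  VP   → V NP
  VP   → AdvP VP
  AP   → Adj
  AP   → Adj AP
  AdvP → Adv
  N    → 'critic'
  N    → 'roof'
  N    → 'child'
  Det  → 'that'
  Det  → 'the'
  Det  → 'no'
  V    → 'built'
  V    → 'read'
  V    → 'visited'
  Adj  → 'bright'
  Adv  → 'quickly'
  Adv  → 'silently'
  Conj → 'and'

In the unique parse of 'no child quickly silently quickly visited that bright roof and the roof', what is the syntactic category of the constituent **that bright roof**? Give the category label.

NP

S
  NP
    Det: no
    N: child
  VP
    AdvP
      Adv: quickly
    VP
      AdvP
        Adv: silently
      VP
        AdvP
          Adv: quickly
        VP
          V: visited
          NP
            NP
              Det: that
              AP
                Adj: bright
              N: roof
            Conj: and
            NP
              Det: the
              N: roof
The span 'that bright roof' is the NP node built by NP → Det AP N.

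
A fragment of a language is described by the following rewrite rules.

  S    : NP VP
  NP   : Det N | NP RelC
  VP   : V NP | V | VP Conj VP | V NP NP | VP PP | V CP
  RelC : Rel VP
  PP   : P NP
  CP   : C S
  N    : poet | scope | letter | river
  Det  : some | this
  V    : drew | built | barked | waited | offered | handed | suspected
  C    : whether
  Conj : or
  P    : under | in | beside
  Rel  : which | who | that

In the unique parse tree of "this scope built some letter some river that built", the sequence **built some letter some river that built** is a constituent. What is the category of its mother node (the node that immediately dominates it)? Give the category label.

S

[S [NP [Det this] [N scope]] [VP [V built] [NP [Det some] [N letter]] [NP [NP [Det some] [N river]] [RelC [Rel that] [VP [V built]]]]]]
The span 'built some letter some river that built' is the VP node built by VP → V NP NP.
Its mother is the S built by S → NP VP.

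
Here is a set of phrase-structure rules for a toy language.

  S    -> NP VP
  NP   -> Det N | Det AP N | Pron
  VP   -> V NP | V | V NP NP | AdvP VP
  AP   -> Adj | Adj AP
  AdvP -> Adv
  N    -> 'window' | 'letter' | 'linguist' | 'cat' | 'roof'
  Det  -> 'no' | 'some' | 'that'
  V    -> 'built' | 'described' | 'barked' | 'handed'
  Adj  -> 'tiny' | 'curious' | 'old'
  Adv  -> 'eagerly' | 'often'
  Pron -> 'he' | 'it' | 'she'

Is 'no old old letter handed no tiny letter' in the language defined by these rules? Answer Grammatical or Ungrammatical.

Grammatical

[S [NP [Det no] [AP [Adj old] [AP [Adj old]]] [N letter]] [VP [V handed] [NP [Det no] [AP [Adj tiny]] [N letter]]]]
The bracketing above is licensed at every node by one of the given productions, with S at the root.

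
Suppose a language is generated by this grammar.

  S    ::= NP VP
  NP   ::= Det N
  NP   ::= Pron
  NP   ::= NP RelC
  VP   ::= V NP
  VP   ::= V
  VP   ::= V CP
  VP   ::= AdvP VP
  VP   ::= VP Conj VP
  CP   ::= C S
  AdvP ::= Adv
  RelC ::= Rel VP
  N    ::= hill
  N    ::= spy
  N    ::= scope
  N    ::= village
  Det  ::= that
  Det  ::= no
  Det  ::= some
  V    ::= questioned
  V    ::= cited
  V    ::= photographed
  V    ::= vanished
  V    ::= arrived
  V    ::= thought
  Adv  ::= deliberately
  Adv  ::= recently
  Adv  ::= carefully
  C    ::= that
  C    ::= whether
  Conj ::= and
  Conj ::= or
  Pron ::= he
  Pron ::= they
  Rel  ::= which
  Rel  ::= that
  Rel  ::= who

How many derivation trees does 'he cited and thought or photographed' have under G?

2

The two bracketings:
[S [NP [Pron he]] [VP [VP [V cited]] [Conj and] [VP [VP [V thought]] [Conj or] [VP [V photographed]]]]]
[S [NP [Pron he]] [VP [VP [VP [V cited]] [Conj and] [VP [V thought]]] [Conj or] [VP [V photographed]]]]
The trees differ in how a recursive rule is bracketed over the same span.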